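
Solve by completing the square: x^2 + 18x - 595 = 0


Start: x^2 + 18x - 595 = 0
Move constant: x^2 + 18x = 595
Half of 18 is 9, squared is 81
Add 81 to both sides: x^2 + 18x + 81 = 676
(x + 9)^2 = 676
x + 9 = ±26
x = -9 + 26 = 17 or x = -9 - 26 = -35

x = -35, x = 17


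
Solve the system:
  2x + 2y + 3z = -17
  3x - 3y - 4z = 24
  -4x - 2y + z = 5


Using Cramer's rule. Expand each determinant along the first row.
D  = 2*[(-3)*1 - (-4)*(-2)] - 2*[3*1 - (-4)*(-4)] + 3*[3*(-2) - (-3)*(-4)]
  = 2*(-11) - 2*(-13) + 3*(-18) = -50
Dx = (-17)*[(-3)*1 - (-4)*(-2)] - 2*[24*1 - (-4)*5] + 3*[24*(-2) - (-3)*5]
  = (-17)*(-11) - 2*(44) + 3*(-33) = 0
Dy = 2*[24*1 - (-4)*5] - (-17)*[3*1 - (-4)*(-4)] + 3*[3*5 - 24*(-4)]
  = 2*(44) - (-17)*(-13) + 3*(111) = 200
Dz = 2*[(-3)*5 - 24*(-2)] - 2*[3*5 - 24*(-4)] + (-17)*[3*(-2) - (-3)*(-4)]
  = 2*(33) - 2*(111) + (-17)*(-18) = 150
x = Dx/D = 0/-50 = 0, y = Dy/D = 200/-50 = -4, z = Dz/D = 150/-50 = -3
Check eq1: (2)(0) + (2)(-4) + (3)(-3) = -17 = -17 ✓
Check eq2: (3)(0) + (-3)(-4) + (-4)(-3) = 24 = 24 ✓
Check eq3: (-4)(0) + (-2)(-4) + (1)(-3) = 5 = 5 ✓

x = 0, y = -4, z = -3


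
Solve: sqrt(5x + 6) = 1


Square both sides: 5x + 6 = 1^2 = 1
5x = 1 - 6 = -5
x = -1
Check: sqrt(5*(-1) + 6) = sqrt(1) = 1 ✓

x = -1


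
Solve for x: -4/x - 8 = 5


Subtract -8 from both sides: -4/x = 13
Multiply both sides by x: -4 = 13 * x
Divide by 13: x = -4/13

x = -4/13


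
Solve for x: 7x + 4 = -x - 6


Starting with: 7x + 4 = -x - 6
Move all x terms to left: (7 + 1)x = -6 - 4
Simplify: 8x = -10
Divide both sides by 8: x = -5/4

x = -5/4


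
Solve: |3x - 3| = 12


An absolute value equation |expr| = 12 gives two cases:
Case 1: 3x - 3 = 12
  3x = 15, so x = 5
Case 2: 3x - 3 = -12
  3x = -9, so x = -3

x = -3, x = 5


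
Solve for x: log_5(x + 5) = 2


Convert to exponential form: x + 5 = 5^2 = 25
x = 25 - 5 = 20
Check: log_5(20 + 5) = log_5(25) = log_5(25) = 2 ✓

x = 20


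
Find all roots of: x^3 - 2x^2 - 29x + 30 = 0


Let p(x) = x^3 - 2x^2 - 29x + 30. By the rational root theorem (leading coefficient 1), any rational root is an integer divisor of 30: try ±1, ±2, ... in turn.
Test x = 1: value = 0 ✓, so (x - 1) is a factor.
Synthetic division by (x - 1): bring down 1; 1(1) - 2 = -1; (-1)(1) - 29 = -30; (-30)(1) + 30 = 0 → quotient x^2 - x - 30, remainder 0.
Solve the quadratic x^2 - x - 30 = 0: discriminant = (-1)^2 - 4(1)(-30) = 1 + 120 = 121.
sqrt(121) = 11, so x = (1 ± 11)/2: x = 6 or x = -5.
Collecting all roots found:

x = -5, x = 1, x = 6


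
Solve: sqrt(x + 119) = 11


Square both sides: x + 119 = 11^2 = 121
x = 121 - 119 = 2
x = 2
Check: sqrt(1*2 + 119) = sqrt(121) = 11 ✓

x = 2


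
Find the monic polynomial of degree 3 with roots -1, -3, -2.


A monic polynomial with roots -1, -3, -2 is:
p(x) = (x + 1)(x + 3)(x + 2)
After multiplying by (x + 1): x + 1
After multiplying by (x + 3): x^2 + 4x + 3
After multiplying by (x + 2): x^3 + 6x^2 + 11x + 6

x^3 + 6x^2 + 11x + 6


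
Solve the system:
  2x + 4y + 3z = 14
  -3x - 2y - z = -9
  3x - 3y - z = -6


Using Cramer's rule. Expand each determinant along the first row.
D  = 2*[(-2)*(-1) - (-1)*(-3)] - 4*[(-3)*(-1) - (-1)*3] + 3*[(-3)*(-3) - (-2)*3]
  = 2*(-1) - 4*(6) + 3*(15) = 19
Dx = 14*[(-2)*(-1) - (-1)*(-3)] - 4*[(-9)*(-1) - (-1)*(-6)] + 3*[(-9)*(-3) - (-2)*(-6)]
  = 14*(-1) - 4*(3) + 3*(15) = 19
Dy = 2*[(-9)*(-1) - (-1)*(-6)] - 14*[(-3)*(-1) - (-1)*3] + 3*[(-3)*(-6) - (-9)*3]
  = 2*(3) - 14*(6) + 3*(45) = 57
Dz = 2*[(-2)*(-6) - (-9)*(-3)] - 4*[(-3)*(-6) - (-9)*3] + 14*[(-3)*(-3) - (-2)*3]
  = 2*(-15) - 4*(45) + 14*(15) = 0
x = Dx/D = 19/19 = 1, y = Dy/D = 57/19 = 3, z = Dz/D = 0/19 = 0
Check eq1: (2)(1) + (4)(3) + (3)(0) = 14 = 14 ✓
Check eq2: (-3)(1) + (-2)(3) + (-1)(0) = -9 = -9 ✓
Check eq3: (3)(1) + (-3)(3) + (-1)(0) = -6 = -6 ✓

x = 1, y = 3, z = 0


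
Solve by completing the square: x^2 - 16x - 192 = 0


Start: x^2 - 16x - 192 = 0
Move constant: x^2 - 16x = 192
Half of -16 is -8, squared is 64
Add 64 to both sides: x^2 - 16x + 64 = 256
(x - 8)^2 = 256
x - 8 = ±16
x = 8 + 16 = 24 or x = 8 - 16 = -8

x = -8, x = 24


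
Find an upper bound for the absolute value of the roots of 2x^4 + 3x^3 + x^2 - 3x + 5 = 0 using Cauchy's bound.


Cauchy's bound: all roots r satisfy |r| <= 1 + max(|a_i/a_n|) for i = 0,...,n-1
where a_n is the leading coefficient.

Coefficients: [2, 3, 1, -3, 5]
Leading coefficient a_n = 2
Ratios |a_i/a_n|: 3/2, 1/2, 3/2, 5/2
Maximum ratio: 5/2
Cauchy's bound: |r| <= 1 + 5/2 = 7/2

Upper bound = 7/2


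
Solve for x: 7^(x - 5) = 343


Express both sides with the same base.
343 = 7^3
Since the bases match, equate exponents: x - 5 = 3
So x = 3 - (-5) = 8

x = 8


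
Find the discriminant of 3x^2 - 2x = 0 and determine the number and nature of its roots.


For ax^2 + bx + c = 0, discriminant D = b^2 - 4ac
Here a = 3, b = -2, c = 0
D = (-2)^2 - 4(3)(0) = 4 - 0 = 4

D = 4 > 0 and is a perfect square (sqrt = 2)
The equation has 2 distinct real rational roots.

Discriminant = 4, 2 distinct real rational roots


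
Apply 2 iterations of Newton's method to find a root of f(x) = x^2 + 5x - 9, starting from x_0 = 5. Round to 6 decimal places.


Newton's method: x_(n+1) = x_n - f(x_n)/f'(x_n)
f(x) = x^2 + 5x - 9
f'(x) = 2x + 5

Iteration 1:
  f(5.000000) = 41.000000
  f'(5.000000) = 15.000000
  x_1 = 5.000000 - (41.000000)/(15.000000) = 2.266667

Iteration 2:
  f(2.266667) = 7.471111
  f'(2.266667) = 9.533333
  x_2 = 2.266667 - (7.471111)/(9.533333) = 1.482984

x_2 = 1.482984


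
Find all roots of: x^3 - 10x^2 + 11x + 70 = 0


Let p(x) = x^3 - 10x^2 + 11x + 70. By the rational root theorem (leading coefficient 1), any rational root is an integer divisor of 70: try ±1, ±2, ... in turn.
Test x = 1: value = 72 ≠ 0.
Test x = -1: value = 48 ≠ 0.
Test x = 2: value = 60 ≠ 0.
Test x = -2: value = 0 ✓, so (x + 2) is a factor.
Synthetic division by (x + 2): bring down 1; 1(-2) - 10 = -12; (-12)(-2) + 11 = 35; 35(-2) + 70 = 0 → quotient x^2 - 12x + 35, remainder 0.
Solve the quadratic x^2 - 12x + 35 = 0: discriminant = (-12)^2 - 4(1)(35) = 144 - 140 = 4.
sqrt(4) = 2, so x = (12 ± 2)/2: x = 7 or x = 5.
Collecting all roots found:

x = -2, x = 5, x = 7


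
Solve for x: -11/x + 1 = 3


Subtract 1 from both sides: -11/x = 2
Multiply both sides by x: -11 = 2 * x
Divide by 2: x = -11/2

x = -11/2


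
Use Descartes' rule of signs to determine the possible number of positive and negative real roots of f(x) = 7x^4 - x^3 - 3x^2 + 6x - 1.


Descartes' rule of signs:

For positive roots, count sign changes in f(x) = 7x^4 - x^3 - 3x^2 + 6x - 1:
Signs of coefficients: +, -, -, +, -
Number of sign changes: 3
Possible positive real roots: 3, 1

For negative roots, examine f(-x) = 7x^4 + x^3 - 3x^2 - 6x - 1:
Signs of coefficients: +, +, -, -, -
Number of sign changes: 1
Possible negative real roots: 1

Positive roots: 3 or 1; Negative roots: 1


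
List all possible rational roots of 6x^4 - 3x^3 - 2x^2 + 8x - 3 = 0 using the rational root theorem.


Rational root theorem: possible roots are ±p/q where:
  p divides the constant term (-3): p ∈ {1, 3}
  q divides the leading coefficient (6): q ∈ {1, 2, 3, 6}

All possible rational roots: -3, -3/2, -1, -1/2, -1/3, -1/6, 1/6, 1/3, 1/2, 1, 3/2, 3

-3, -3/2, -1, -1/2, -1/3, -1/6, 1/6, 1/3, 1/2, 1, 3/2, 3


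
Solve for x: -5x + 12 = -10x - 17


Starting with: -5x + 12 = -10x - 17
Move all x terms to left: (-5 + 10)x = -17 - 12
Simplify: 5x = -29
Divide both sides by 5: x = -29/5

x = -29/5


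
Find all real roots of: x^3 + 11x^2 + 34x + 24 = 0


Let p(x) = x^3 + 11x^2 + 34x + 24. By the rational root theorem (leading coefficient 1), any rational root is an integer divisor of 24: try ±1, ±2, ... in turn.
Test x = 1: value = 70 ≠ 0.
Test x = -1: value = 0 ✓, so (x + 1) is a factor.
Synthetic division by (x + 1): bring down 1; 1(-1) + 11 = 10; 10(-1) + 34 = 24; 24(-1) + 24 = 0 → quotient x^2 + 10x + 24, remainder 0.
Solve the quadratic x^2 + 10x + 24 = 0: discriminant = 10^2 - 4(1)(24) = 100 - 96 = 4.
sqrt(4) = 2, so x = (-10 ± 2)/2: x = -4 or x = -6.

x = -6, x = -4, x = -1


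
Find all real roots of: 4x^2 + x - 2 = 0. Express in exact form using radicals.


Using the quadratic formula: x = (-b ± sqrt(b^2 - 4ac)) / (2a)
Here a = 4, b = 1, c = -2
Discriminant = b^2 - 4ac = 1^2 - 4(4)(-2) = 1 + 32 = 33
Since discriminant = 33 > 0, there are two real roots.
x = (-1 ± sqrt(33)) / 8
Numerically: x ≈ 0.5931 or x ≈ -0.8431

x = (-1 + sqrt(33)) / 8 or x = (-1 - sqrt(33)) / 8


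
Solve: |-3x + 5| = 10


An absolute value equation |expr| = 10 gives two cases:
Case 1: -3x + 5 = 10
  -3x = 5, so x = -5/3
Case 2: -3x + 5 = -10
  -3x = -15, so x = 5

x = -5/3, x = 5


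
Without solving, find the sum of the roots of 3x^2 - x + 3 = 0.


By Vieta's formulas for ax^2 + bx + c = 0:
  Sum of roots = -b/a
  Product of roots = c/a

Here a = 3, b = -1, c = 3
Sum = -(-1)/3 = 1/3
Product = 3/3 = 1

Sum = 1/3


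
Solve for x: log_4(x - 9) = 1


Convert to exponential form: x - 9 = 4^1 = 4
x = 4 + 9 = 13
Check: log_4(13 - 9) = log_4(4) = log_4(4) = 1 ✓

x = 13


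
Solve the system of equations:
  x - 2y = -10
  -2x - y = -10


Using Cramer's rule:
Determinant D = (1)(-1) - (-2)(-2) = -1 - 4 = -5
Dx = (-10)(-1) - (-10)(-2) = 10 - 20 = -10
Dy = (1)(-10) - (-2)(-10) = -10 - 20 = -30
x = Dx/D = -10/-5 = 2
y = Dy/D = -30/-5 = 6

x = 2, y = 6


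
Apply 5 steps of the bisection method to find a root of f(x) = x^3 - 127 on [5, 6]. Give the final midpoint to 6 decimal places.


f(x) = x^3 - 127
f(5) = -2 < 0
f(6) = 89 > 0

Step 1: midpoint = (5.000000 + 6.000000)/2 = 5.500000
  f(5.500000) = 39.375000
  f(mid) > 0, so root is in [5.000000, 5.500000]

Step 2: midpoint = (5.000000 + 5.500000)/2 = 5.250000
  f(5.250000) = 17.703125
  f(mid) > 0, so root is in [5.000000, 5.250000]

Step 3: midpoint = (5.000000 + 5.250000)/2 = 5.125000
  f(5.125000) = 7.611328
  f(mid) > 0, so root is in [5.000000, 5.125000]

Step 4: midpoint = (5.000000 + 5.125000)/2 = 5.062500
  f(5.062500) = 2.746338
  f(mid) > 0, so root is in [5.000000, 5.062500]

Step 5: midpoint = (5.000000 + 5.062500)/2 = 5.031250
  f(5.031250) = 0.358429
  f(mid) > 0, so root is in [5.000000, 5.031250]

midpoint = 5.031250


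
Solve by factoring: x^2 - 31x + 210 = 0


We need two numbers that multiply to 210 and add to -31.
Those numbers are -10 and -21 (since (-10) * (-21) = 210 and (-10) + (-21) = -31).
So x^2 - 31x + 210 = (x - 10)(x - 21) = 0
Setting each factor to zero: x = 10 or x = 21

x = 10, x = 21


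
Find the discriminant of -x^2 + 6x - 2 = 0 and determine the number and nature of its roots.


For ax^2 + bx + c = 0, discriminant D = b^2 - 4ac
Here a = -1, b = 6, c = -2
D = (6)^2 - 4(-1)(-2) = 36 - 8 = 28

D = 28 > 0 but not a perfect square
The equation has 2 distinct real irrational roots.

Discriminant = 28, 2 distinct real irrational roots


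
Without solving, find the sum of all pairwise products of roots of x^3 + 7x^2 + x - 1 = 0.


By Vieta's formulas for x^3 + bx^2 + cx + d = 0:
  r1 + r2 + r3 = -b/a = -7
  r1*r2 + r1*r3 + r2*r3 = c/a = 1
  r1*r2*r3 = -d/a = 1


Sum of pairwise products = 1


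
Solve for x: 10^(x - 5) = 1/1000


Express both sides with the same base.
1/1000 = 10^(-3)
Since the bases match, equate exponents: x - 5 = -3
So x = -3 - (-5) = 2

x = 2


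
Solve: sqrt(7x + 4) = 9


Square both sides: 7x + 4 = 9^2 = 81
7x = 81 - 4 = 77
x = 11
Check: sqrt(7*11 + 4) = sqrt(81) = 9 ✓

x = 11


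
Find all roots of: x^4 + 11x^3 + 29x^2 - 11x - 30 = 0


Let p(x) = x^4 + 11x^3 + 29x^2 - 11x - 30. By the rational root theorem (leading coefficient 1), any rational root is an integer divisor of 30: try ±1, ±2, ... in turn.
Test x = 1: value = 0 ✓, so (x - 1) is a factor.
Synthetic division by (x - 1): bring down 1; 1(1) + 11 = 12; 12(1) + 29 = 41; 41(1) - 11 = 30; 30(1) - 30 = 0 → quotient x^3 + 12x^2 + 41x + 30, remainder 0.
Continue with the quotient x^3 + 12x^2 + 41x + 30 (candidates must divide 30; re-test x = 1 first in case it repeats).
Test x = 1: value = 84 ≠ 0.
Test x = -1: value = 0 ✓, so (x + 1) is a factor.
Synthetic division by (x + 1): bring down 1; 1(-1) + 12 = 11; 11(-1) + 41 = 30; 30(-1) + 30 = 0 → quotient x^2 + 11x + 30, remainder 0.
Solve the quadratic x^2 + 11x + 30 = 0: discriminant = 11^2 - 4(1)(30) = 121 - 120 = 1.
sqrt(1) = 1, so x = (-11 ± 1)/2: x = -5 or x = -6.
Collecting all roots found:

x = -6, x = -5, x = -1, x = 1


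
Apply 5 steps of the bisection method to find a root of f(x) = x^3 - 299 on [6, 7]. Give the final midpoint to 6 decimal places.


f(x) = x^3 - 299
f(6) = -83 < 0
f(7) = 44 > 0

Step 1: midpoint = (6.000000 + 7.000000)/2 = 6.500000
  f(6.500000) = -24.375000
  f(mid) < 0, so root is in [6.500000, 7.000000]

Step 2: midpoint = (6.500000 + 7.000000)/2 = 6.750000
  f(6.750000) = 8.546875
  f(mid) > 0, so root is in [6.500000, 6.750000]

Step 3: midpoint = (6.500000 + 6.750000)/2 = 6.625000
  f(6.625000) = -8.224609
  f(mid) < 0, so root is in [6.625000, 6.750000]

Step 4: midpoint = (6.625000 + 6.750000)/2 = 6.687500
  f(6.687500) = 0.082764
  f(mid) > 0, so root is in [6.625000, 6.687500]

Step 5: midpoint = (6.625000 + 6.687500)/2 = 6.656250
  f(6.656250) = -4.090424
  f(mid) < 0, so root is in [6.656250, 6.687500]

midpoint = 6.656250


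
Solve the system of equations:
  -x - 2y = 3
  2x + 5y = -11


Using Cramer's rule:
Determinant D = (-1)(5) - (2)(-2) = -5 + 4 = -1
Dx = (3)(5) - (-11)(-2) = 15 - 22 = -7
Dy = (-1)(-11) - (2)(3) = 11 - 6 = 5
x = Dx/D = -7/-1 = 7
y = Dy/D = 5/-1 = -5

x = 7, y = -5


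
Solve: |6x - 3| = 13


An absolute value equation |expr| = 13 gives two cases:
Case 1: 6x - 3 = 13
  6x = 16, so x = 8/3
Case 2: 6x - 3 = -13
  6x = -10, so x = -5/3

x = -5/3, x = 8/3


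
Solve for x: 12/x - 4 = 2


Subtract -4 from both sides: 12/x = 6
Multiply both sides by x: 12 = 6 * x
Divide by 6: x = 2

x = 2


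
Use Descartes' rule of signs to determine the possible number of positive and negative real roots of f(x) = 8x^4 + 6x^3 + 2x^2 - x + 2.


Descartes' rule of signs:

For positive roots, count sign changes in f(x) = 8x^4 + 6x^3 + 2x^2 - x + 2:
Signs of coefficients: +, +, +, -, +
Number of sign changes: 2
Possible positive real roots: 2, 0

For negative roots, examine f(-x) = 8x^4 - 6x^3 + 2x^2 + x + 2:
Signs of coefficients: +, -, +, +, +
Number of sign changes: 2
Possible negative real roots: 2, 0

Positive roots: 2 or 0; Negative roots: 2 or 0


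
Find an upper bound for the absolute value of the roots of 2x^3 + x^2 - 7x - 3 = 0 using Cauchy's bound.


Cauchy's bound: all roots r satisfy |r| <= 1 + max(|a_i/a_n|) for i = 0,...,n-1
where a_n is the leading coefficient.

Coefficients: [2, 1, -7, -3]
Leading coefficient a_n = 2
Ratios |a_i/a_n|: 1/2, 7/2, 3/2
Maximum ratio: 7/2
Cauchy's bound: |r| <= 1 + 7/2 = 9/2

Upper bound = 9/2


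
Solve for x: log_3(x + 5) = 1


Convert to exponential form: x + 5 = 3^1 = 3
x = 3 - 5 = -2
Check: log_3(-2 + 5) = log_3(3) = log_3(3) = 1 ✓

x = -2


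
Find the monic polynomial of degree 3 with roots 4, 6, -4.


A monic polynomial with roots 4, 6, -4 is:
p(x) = (x - 4)(x - 6)(x + 4)
After multiplying by (x - 4): x - 4
After multiplying by (x - 6): x^2 - 10x + 24
After multiplying by (x + 4): x^3 - 6x^2 - 16x + 96

x^3 - 6x^2 - 16x + 96


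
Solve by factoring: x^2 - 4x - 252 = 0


We need two numbers that multiply to -252 and add to -4.
Those numbers are 14 and -18 (since 14 * (-18) = -252 and 14 + (-18) = -4).
So x^2 - 4x - 252 = (x + 14)(x - 18) = 0
Setting each factor to zero: x = -14 or x = 18

x = -14, x = 18


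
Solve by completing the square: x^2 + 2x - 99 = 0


Start: x^2 + 2x - 99 = 0
Move constant: x^2 + 2x = 99
Half of 2 is 1, squared is 1
Add 1 to both sides: x^2 + 2x + 1 = 100
(x + 1)^2 = 100
x + 1 = ±10
x = -1 + 10 = 9 or x = -1 - 10 = -11

x = -11, x = 9


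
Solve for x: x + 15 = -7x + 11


Starting with: x + 15 = -7x + 11
Move all x terms to left: (1 + 7)x = 11 - 15
Simplify: 8x = -4
Divide both sides by 8: x = -1/2

x = -1/2


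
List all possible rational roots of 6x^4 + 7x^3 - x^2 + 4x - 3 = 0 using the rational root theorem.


Rational root theorem: possible roots are ±p/q where:
  p divides the constant term (-3): p ∈ {1, 3}
  q divides the leading coefficient (6): q ∈ {1, 2, 3, 6}

All possible rational roots: -3, -3/2, -1, -1/2, -1/3, -1/6, 1/6, 1/3, 1/2, 1, 3/2, 3

-3, -3/2, -1, -1/2, -1/3, -1/6, 1/6, 1/3, 1/2, 1, 3/2, 3


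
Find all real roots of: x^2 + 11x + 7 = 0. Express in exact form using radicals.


Using the quadratic formula: x = (-b ± sqrt(b^2 - 4ac)) / (2a)
Here a = 1, b = 11, c = 7
Discriminant = b^2 - 4ac = 11^2 - 4(1)(7) = 121 - 28 = 93
Since discriminant = 93 > 0, there are two real roots.
x = (-11 ± sqrt(93)) / 2
Numerically: x ≈ -0.6782 or x ≈ -10.3218

x = (-11 + sqrt(93)) / 2 or x = (-11 - sqrt(93)) / 2


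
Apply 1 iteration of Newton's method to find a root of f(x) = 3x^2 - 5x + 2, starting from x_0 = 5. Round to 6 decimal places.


Newton's method: x_(n+1) = x_n - f(x_n)/f'(x_n)
f(x) = 3x^2 - 5x + 2
f'(x) = 6x - 5

Iteration 1:
  f(5.000000) = 52.000000
  f'(5.000000) = 25.000000
  x_1 = 5.000000 - (52.000000)/(25.000000) = 2.920000

x_1 = 2.920000


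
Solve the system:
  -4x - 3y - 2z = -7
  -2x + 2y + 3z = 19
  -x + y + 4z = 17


Using Cramer's rule. Expand each determinant along the first row.
D  = (-4)*[2*4 - 3*1] - (-3)*[(-2)*4 - 3*(-1)] + (-2)*[(-2)*1 - 2*(-1)]
  = (-4)*(5) - (-3)*(-5) + (-2)*(0) = -35
Dx = (-7)*[2*4 - 3*1] - (-3)*[19*4 - 3*17] + (-2)*[19*1 - 2*17]
  = (-7)*(5) - (-3)*(25) + (-2)*(-15) = 70
Dy = (-4)*[19*4 - 3*17] - (-7)*[(-2)*4 - 3*(-1)] + (-2)*[(-2)*17 - 19*(-1)]
  = (-4)*(25) - (-7)*(-5) + (-2)*(-15) = -105
Dz = (-4)*[2*17 - 19*1] - (-3)*[(-2)*17 - 19*(-1)] + (-7)*[(-2)*1 - 2*(-1)]
  = (-4)*(15) - (-3)*(-15) + (-7)*(0) = -105
x = Dx/D = 70/-35 = -2, y = Dy/D = -105/-35 = 3, z = Dz/D = -105/-35 = 3
Check eq1: (-4)(-2) + (-3)(3) + (-2)(3) = -7 = -7 ✓
Check eq2: (-2)(-2) + (2)(3) + (3)(3) = 19 = 19 ✓
Check eq3: (-1)(-2) + (1)(3) + (4)(3) = 17 = 17 ✓

x = -2, y = 3, z = 3


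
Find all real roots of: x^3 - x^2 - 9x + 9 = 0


Let p(x) = x^3 - x^2 - 9x + 9. By the rational root theorem (leading coefficient 1), any rational root is an integer divisor of 9: try ±1, ±2, ... in turn.
Test x = 1: value = 0 ✓, so (x - 1) is a factor.
Synthetic division by (x - 1): bring down 1; 1(1) - 1 = 0; 0(1) - 9 = -9; (-9)(1) + 9 = 0 → quotient x^2 - 9, remainder 0.
Solve the quadratic x^2 - 9 = 0: discriminant = 0^2 - 4(1)(-9) = 0 + 36 = 36.
sqrt(36) = 6, so x = (0 ± 6)/2: x = 3 or x = -3.

x = -3, x = 1, x = 3


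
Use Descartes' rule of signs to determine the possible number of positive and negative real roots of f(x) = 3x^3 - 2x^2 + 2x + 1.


Descartes' rule of signs:

For positive roots, count sign changes in f(x) = 3x^3 - 2x^2 + 2x + 1:
Signs of coefficients: +, -, +, +
Number of sign changes: 2
Possible positive real roots: 2, 0

For negative roots, examine f(-x) = -3x^3 - 2x^2 - 2x + 1:
Signs of coefficients: -, -, -, +
Number of sign changes: 1
Possible negative real roots: 1

Positive roots: 2 or 0; Negative roots: 1


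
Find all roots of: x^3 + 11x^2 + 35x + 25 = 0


Let p(x) = x^3 + 11x^2 + 35x + 25. By the rational root theorem (leading coefficient 1), any rational root is an integer divisor of 25: try ±1, ±2, ... in turn.
Test x = 1: value = 72 ≠ 0.
Test x = -1: value = 0 ✓, so (x + 1) is a factor.
Synthetic division by (x + 1): bring down 1; 1(-1) + 11 = 10; 10(-1) + 35 = 25; 25(-1) + 25 = 0 → quotient x^2 + 10x + 25, remainder 0.
Solve the quadratic x^2 + 10x + 25 = 0: discriminant = 10^2 - 4(1)(25) = 100 - 100 = 0.
Discriminant = 0, so a double root: x = -10/2 = -5.
Collecting all roots found:

x = -5 (multiplicity 2), x = -1


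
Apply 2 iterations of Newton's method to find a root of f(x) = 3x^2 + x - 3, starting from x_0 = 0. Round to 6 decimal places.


Newton's method: x_(n+1) = x_n - f(x_n)/f'(x_n)
f(x) = 3x^2 + x - 3
f'(x) = 6x + 1

Iteration 1:
  f(0.000000) = -3.000000
  f'(0.000000) = 1.000000
  x_1 = 0.000000 - (-3.000000)/(1.000000) = 3.000000

Iteration 2:
  f(3.000000) = 27.000000
  f'(3.000000) = 19.000000
  x_2 = 3.000000 - (27.000000)/(19.000000) = 1.578947

x_2 = 1.578947


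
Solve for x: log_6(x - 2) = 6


Convert to exponential form: x - 2 = 6^6 = 46656
x = 46656 + 2 = 46658
Check: log_6(46658 - 2) = log_6(46656) = log_6(46656) = 6 ✓

x = 46658


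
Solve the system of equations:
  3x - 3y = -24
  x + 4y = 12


Using Cramer's rule:
Determinant D = (3)(4) - (1)(-3) = 12 + 3 = 15
Dx = (-24)(4) - (12)(-3) = -96 + 36 = -60
Dy = (3)(12) - (1)(-24) = 36 + 24 = 60
x = Dx/D = -60/15 = -4
y = Dy/D = 60/15 = 4

x = -4, y = 4


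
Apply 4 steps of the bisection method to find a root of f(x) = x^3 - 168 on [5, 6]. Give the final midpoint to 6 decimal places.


f(x) = x^3 - 168
f(5) = -43 < 0
f(6) = 48 > 0

Step 1: midpoint = (5.000000 + 6.000000)/2 = 5.500000
  f(5.500000) = -1.625000
  f(mid) < 0, so root is in [5.500000, 6.000000]

Step 2: midpoint = (5.500000 + 6.000000)/2 = 5.750000
  f(5.750000) = 22.109375
  f(mid) > 0, so root is in [5.500000, 5.750000]

Step 3: midpoint = (5.500000 + 5.750000)/2 = 5.625000
  f(5.625000) = 9.978516
  f(mid) > 0, so root is in [5.500000, 5.625000]

Step 4: midpoint = (5.500000 + 5.625000)/2 = 5.562500
  f(5.562500) = 4.111572
  f(mid) > 0, so root is in [5.500000, 5.562500]

midpoint = 5.562500


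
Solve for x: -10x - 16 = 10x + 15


Starting with: -10x - 16 = 10x + 15
Move all x terms to left: (-10 - 10)x = 15 + 16
Simplify: -20x = 31
Divide both sides by -20: x = -31/20

x = -31/20


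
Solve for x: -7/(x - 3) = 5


Multiply both sides by (x - 3): -7 = 5(x - 3)
Distribute: -7 = 5x - 15
5x = -7 + 15 = 8
x = 8/5

x = 8/5


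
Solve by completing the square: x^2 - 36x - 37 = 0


Start: x^2 - 36x - 37 = 0
Move constant: x^2 - 36x = 37
Half of -36 is -18, squared is 324
Add 324 to both sides: x^2 - 36x + 324 = 361
(x - 18)^2 = 361
x - 18 = ±19
x = 18 + 19 = 37 or x = 18 - 19 = -1

x = -1, x = 37


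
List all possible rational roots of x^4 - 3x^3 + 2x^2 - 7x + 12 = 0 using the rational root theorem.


Rational root theorem: possible roots are ±p/q where:
  p divides the constant term (12): p ∈ {1, 2, 3, 4, 6, 12}
  q divides the leading coefficient (1): q ∈ {1}

All possible rational roots: -12, -6, -4, -3, -2, -1, 1, 2, 3, 4, 6, 12

-12, -6, -4, -3, -2, -1, 1, 2, 3, 4, 6, 12


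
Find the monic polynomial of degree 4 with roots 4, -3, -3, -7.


A monic polynomial with roots 4, -3, -3, -7 is:
p(x) = (x - 4)(x + 3)(x + 3)(x + 7)
After multiplying by (x - 4): x - 4
After multiplying by (x + 3): x^2 - x - 12
After multiplying by (x + 3): x^3 + 2x^2 - 15x - 36
After multiplying by (x + 7): x^4 + 9x^3 - x^2 - 141x - 252

x^4 + 9x^3 - x^2 - 141x - 252


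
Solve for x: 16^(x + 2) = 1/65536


Express both sides with the same base.
1/65536 = 16^(-4)
Since the bases match, equate exponents: x + 2 = -4
So x = -4 - (2) = -6

x = -6


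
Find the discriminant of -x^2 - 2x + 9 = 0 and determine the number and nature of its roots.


For ax^2 + bx + c = 0, discriminant D = b^2 - 4ac
Here a = -1, b = -2, c = 9
D = (-2)^2 - 4(-1)(9) = 4 + 36 = 40

D = 40 > 0 but not a perfect square
The equation has 2 distinct real irrational roots.

Discriminant = 40, 2 distinct real irrational roots


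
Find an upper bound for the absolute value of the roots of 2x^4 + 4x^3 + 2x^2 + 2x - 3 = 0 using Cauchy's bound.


Cauchy's bound: all roots r satisfy |r| <= 1 + max(|a_i/a_n|) for i = 0,...,n-1
where a_n is the leading coefficient.

Coefficients: [2, 4, 2, 2, -3]
Leading coefficient a_n = 2
Ratios |a_i/a_n|: 2, 1, 1, 3/2
Maximum ratio: 2
Cauchy's bound: |r| <= 1 + 2 = 3

Upper bound = 3


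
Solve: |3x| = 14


An absolute value equation |expr| = 14 gives two cases:
Case 1: 3x = 14
  3x = 14, so x = 14/3
Case 2: 3x = -14
  3x = -14, so x = -14/3

x = -14/3, x = 14/3


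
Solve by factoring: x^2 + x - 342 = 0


We need two numbers that multiply to -342 and add to 1.
Those numbers are -18 and 19 (since (-18) * 19 = -342 and (-18) + 19 = 1).
So x^2 + x - 342 = (x - 18)(x + 19) = 0
Setting each factor to zero: x = 18 or x = -19

x = -19, x = 18


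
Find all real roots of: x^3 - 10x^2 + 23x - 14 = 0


Let p(x) = x^3 - 10x^2 + 23x - 14. By the rational root theorem (leading coefficient 1), any rational root is an integer divisor of 14: try ±1, ±2, ... in turn.
Test x = 1: value = 0 ✓, so (x - 1) is a factor.
Synthetic division by (x - 1): bring down 1; 1(1) - 10 = -9; (-9)(1) + 23 = 14; 14(1) - 14 = 0 → quotient x^2 - 9x + 14, remainder 0.
Solve the quadratic x^2 - 9x + 14 = 0: discriminant = (-9)^2 - 4(1)(14) = 81 - 56 = 25.
sqrt(25) = 5, so x = (9 ± 5)/2: x = 7 or x = 2.

x = 1, x = 2, x = 7


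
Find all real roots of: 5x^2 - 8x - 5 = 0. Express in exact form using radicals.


Using the quadratic formula: x = (-b ± sqrt(b^2 - 4ac)) / (2a)
Here a = 5, b = -8, c = -5
Discriminant = b^2 - 4ac = (-8)^2 - 4(5)(-5) = 64 + 100 = 164
Since discriminant = 164 > 0, there are two real roots.
x = (8 ± 2*sqrt(41)) / 10
Simplifying: x = (4 ± sqrt(41)) / 5
Numerically: x ≈ 2.0806 or x ≈ -0.4806

x = (4 + sqrt(41)) / 5 or x = (4 - sqrt(41)) / 5


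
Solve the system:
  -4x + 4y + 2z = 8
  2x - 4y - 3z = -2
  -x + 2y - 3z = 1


Using Cramer's rule. Expand each determinant along the first row.
D  = (-4)*[(-4)*(-3) - (-3)*2] - 4*[2*(-3) - (-3)*(-1)] + 2*[2*2 - (-4)*(-1)]
  = (-4)*(18) - 4*(-9) + 2*(0) = -36
Dx = 8*[(-4)*(-3) - (-3)*2] - 4*[(-2)*(-3) - (-3)*1] + 2*[(-2)*2 - (-4)*1]
  = 8*(18) - 4*(9) + 2*(0) = 108
Dy = (-4)*[(-2)*(-3) - (-3)*1] - 8*[2*(-3) - (-3)*(-1)] + 2*[2*1 - (-2)*(-1)]
  = (-4)*(9) - 8*(-9) + 2*(0) = 36
Dz = (-4)*[(-4)*1 - (-2)*2] - 4*[2*1 - (-2)*(-1)] + 8*[2*2 - (-4)*(-1)]
  = (-4)*(0) - 4*(0) + 8*(0) = 0
x = Dx/D = 108/-36 = -3, y = Dy/D = 36/-36 = -1, z = Dz/D = 0/-36 = 0
Check eq1: (-4)(-3) + (4)(-1) + (2)(0) = 8 = 8 ✓
Check eq2: (2)(-3) + (-4)(-1) + (-3)(0) = -2 = -2 ✓
Check eq3: (-1)(-3) + (2)(-1) + (-3)(0) = 1 = 1 ✓

x = -3, y = -1, z = 0


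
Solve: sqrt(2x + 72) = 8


Square both sides: 2x + 72 = 8^2 = 64
2x = 64 - 72 = -8
x = -4
Check: sqrt(2*(-4) + 72) = sqrt(64) = 8 ✓

x = -4


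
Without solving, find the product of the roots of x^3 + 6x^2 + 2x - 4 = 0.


By Vieta's formulas for x^3 + bx^2 + cx + d = 0:
  r1 + r2 + r3 = -b/a = -6
  r1*r2 + r1*r3 + r2*r3 = c/a = 2
  r1*r2*r3 = -d/a = 4


Product = 4


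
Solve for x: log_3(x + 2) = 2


Convert to exponential form: x + 2 = 3^2 = 9
x = 9 - 2 = 7
Check: log_3(7 + 2) = log_3(9) = log_3(9) = 2 ✓

x = 7


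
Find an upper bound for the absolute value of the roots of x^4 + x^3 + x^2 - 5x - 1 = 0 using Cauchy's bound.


Cauchy's bound: all roots r satisfy |r| <= 1 + max(|a_i/a_n|) for i = 0,...,n-1
where a_n is the leading coefficient.

Coefficients: [1, 1, 1, -5, -1]
Leading coefficient a_n = 1
Ratios |a_i/a_n|: 1, 1, 5, 1
Maximum ratio: 5
Cauchy's bound: |r| <= 1 + 5 = 6

Upper bound = 6


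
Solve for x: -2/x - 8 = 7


Subtract -8 from both sides: -2/x = 15
Multiply both sides by x: -2 = 15 * x
Divide by 15: x = -2/15

x = -2/15


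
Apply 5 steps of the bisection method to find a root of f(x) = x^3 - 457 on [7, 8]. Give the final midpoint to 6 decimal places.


f(x) = x^3 - 457
f(7) = -114 < 0
f(8) = 55 > 0

Step 1: midpoint = (7.000000 + 8.000000)/2 = 7.500000
  f(7.500000) = -35.125000
  f(mid) < 0, so root is in [7.500000, 8.000000]

Step 2: midpoint = (7.500000 + 8.000000)/2 = 7.750000
  f(7.750000) = 8.484375
  f(mid) > 0, so root is in [7.500000, 7.750000]

Step 3: midpoint = (7.500000 + 7.750000)/2 = 7.625000
  f(7.625000) = -13.677734
  f(mid) < 0, so root is in [7.625000, 7.750000]

Step 4: midpoint = (7.625000 + 7.750000)/2 = 7.687500
  f(7.687500) = -2.686768
  f(mid) < 0, so root is in [7.687500, 7.750000]

Step 5: midpoint = (7.687500 + 7.750000)/2 = 7.718750
  f(7.718750) = 2.876190
  f(mid) > 0, so root is in [7.687500, 7.718750]

midpoint = 7.718750


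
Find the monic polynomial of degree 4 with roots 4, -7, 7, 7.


A monic polynomial with roots 4, -7, 7, 7 is:
p(x) = (x - 4)(x + 7)(x - 7)(x - 7)
After multiplying by (x - 4): x - 4
After multiplying by (x + 7): x^2 + 3x - 28
After multiplying by (x - 7): x^3 - 4x^2 - 49x + 196
After multiplying by (x - 7): x^4 - 11x^3 - 21x^2 + 539x - 1372

x^4 - 11x^3 - 21x^2 + 539x - 1372


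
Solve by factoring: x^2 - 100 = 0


We need two numbers that multiply to -100 and add to 0.
Those numbers are 10 and -10 (since 10 * (-10) = -100 and 10 + (-10) = 0).
So x^2 - 100 = (x + 10)(x - 10) = 0
Setting each factor to zero: x = -10 or x = 10

x = -10, x = 10


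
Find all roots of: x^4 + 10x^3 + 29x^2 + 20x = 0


The constant term is 0, so x = 0 is a root. Factor out x:
  x^3 + 10x^2 + 29x + 20 = 0
Let p(x) = x^3 + 10x^2 + 29x + 20. By the rational root theorem (leading coefficient 1), any rational root is an integer divisor of 20: try ±1, ±2, ... in turn.
Test x = 1: value = 60 ≠ 0.
Test x = -1: value = 0 ✓, so (x + 1) is a factor.
Synthetic division by (x + 1): bring down 1; 1(-1) + 10 = 9; 9(-1) + 29 = 20; 20(-1) + 20 = 0 → quotient x^2 + 9x + 20, remainder 0.
Solve the quadratic x^2 + 9x + 20 = 0: discriminant = 9^2 - 4(1)(20) = 81 - 80 = 1.
sqrt(1) = 1, so x = (-9 ± 1)/2: x = -4 or x = -5.
Collecting all roots found:

x = -5, x = -4, x = -1, x = 0


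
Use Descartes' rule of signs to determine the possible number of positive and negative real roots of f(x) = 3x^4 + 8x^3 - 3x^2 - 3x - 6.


Descartes' rule of signs:

For positive roots, count sign changes in f(x) = 3x^4 + 8x^3 - 3x^2 - 3x - 6:
Signs of coefficients: +, +, -, -, -
Number of sign changes: 1
Possible positive real roots: 1

For negative roots, examine f(-x) = 3x^4 - 8x^3 - 3x^2 + 3x - 6:
Signs of coefficients: +, -, -, +, -
Number of sign changes: 3
Possible negative real roots: 3, 1

Positive roots: 1; Negative roots: 3 or 1


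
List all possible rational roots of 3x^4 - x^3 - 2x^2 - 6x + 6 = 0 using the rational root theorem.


Rational root theorem: possible roots are ±p/q where:
  p divides the constant term (6): p ∈ {1, 2, 3, 6}
  q divides the leading coefficient (3): q ∈ {1, 3}

All possible rational roots: -6, -3, -2, -1, -2/3, -1/3, 1/3, 2/3, 1, 2, 3, 6

-6, -3, -2, -1, -2/3, -1/3, 1/3, 2/3, 1, 2, 3, 6


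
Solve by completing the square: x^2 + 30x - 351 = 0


Start: x^2 + 30x - 351 = 0
Move constant: x^2 + 30x = 351
Half of 30 is 15, squared is 225
Add 225 to both sides: x^2 + 30x + 225 = 576
(x + 15)^2 = 576
x + 15 = ±24
x = -15 + 24 = 9 or x = -15 - 24 = -39

x = -39, x = 9


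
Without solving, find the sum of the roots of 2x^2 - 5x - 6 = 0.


By Vieta's formulas for ax^2 + bx + c = 0:
  Sum of roots = -b/a
  Product of roots = c/a

Here a = 2, b = -5, c = -6
Sum = -(-5)/2 = 5/2
Product = -6/2 = -3

Sum = 5/2


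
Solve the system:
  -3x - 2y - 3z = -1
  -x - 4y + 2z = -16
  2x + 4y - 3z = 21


Using Cramer's rule. Expand each determinant along the first row.
D  = (-3)*[(-4)*(-3) - 2*4] - (-2)*[(-1)*(-3) - 2*2] + (-3)*[(-1)*4 - (-4)*2]
  = (-3)*(4) - (-2)*(-1) + (-3)*(4) = -26
Dx = (-1)*[(-4)*(-3) - 2*4] - (-2)*[(-16)*(-3) - 2*21] + (-3)*[(-16)*4 - (-4)*21]
  = (-1)*(4) - (-2)*(6) + (-3)*(20) = -52
Dy = (-3)*[(-16)*(-3) - 2*21] - (-1)*[(-1)*(-3) - 2*2] + (-3)*[(-1)*21 - (-16)*2]
  = (-3)*(6) - (-1)*(-1) + (-3)*(11) = -52
Dz = (-3)*[(-4)*21 - (-16)*4] - (-2)*[(-1)*21 - (-16)*2] + (-1)*[(-1)*4 - (-4)*2]
  = (-3)*(-20) - (-2)*(11) + (-1)*(4) = 78
x = Dx/D = -52/-26 = 2, y = Dy/D = -52/-26 = 2, z = Dz/D = 78/-26 = -3
Check eq1: (-3)(2) + (-2)(2) + (-3)(-3) = -1 = -1 ✓
Check eq2: (-1)(2) + (-4)(2) + (2)(-3) = -16 = -16 ✓
Check eq3: (2)(2) + (4)(2) + (-3)(-3) = 21 = 21 ✓

x = 2, y = 2, z = -3


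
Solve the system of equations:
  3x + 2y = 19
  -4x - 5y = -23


Using Cramer's rule:
Determinant D = (3)(-5) - (-4)(2) = -15 + 8 = -7
Dx = (19)(-5) - (-23)(2) = -95 + 46 = -49
Dy = (3)(-23) - (-4)(19) = -69 + 76 = 7
x = Dx/D = -49/-7 = 7
y = Dy/D = 7/-7 = -1

x = 7, y = -1


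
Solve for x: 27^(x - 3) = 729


Express both sides with the same base.
729 = 27^2
Since the bases match, equate exponents: x - 3 = 2
So x = 2 - (-3) = 5

x = 5


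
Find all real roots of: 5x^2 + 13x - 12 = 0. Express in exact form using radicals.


Using the quadratic formula: x = (-b ± sqrt(b^2 - 4ac)) / (2a)
Here a = 5, b = 13, c = -12
Discriminant = b^2 - 4ac = 13^2 - 4(5)(-12) = 169 + 240 = 409
Since discriminant = 409 > 0, there are two real roots.
x = (-13 ± sqrt(409)) / 10
Numerically: x ≈ 0.7224 or x ≈ -3.3224

x = (-13 + sqrt(409)) / 10 or x = (-13 - sqrt(409)) / 10


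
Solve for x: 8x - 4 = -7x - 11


Starting with: 8x - 4 = -7x - 11
Move all x terms to left: (8 + 7)x = -11 + 4
Simplify: 15x = -7
Divide both sides by 15: x = -7/15

x = -7/15


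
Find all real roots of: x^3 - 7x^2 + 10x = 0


The constant term is 0, so x = 0 is a root. Factor out x:
  x(x^2 - 7x + 10) = 0
Solve the quadratic x^2 - 7x + 10 = 0: discriminant = (-7)^2 - 4(1)(10) = 49 - 40 = 9.
sqrt(9) = 3, so x = (7 ± 3)/2: x = 5 or x = 2.

x = 0, x = 2, x = 5


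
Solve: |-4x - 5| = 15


An absolute value equation |expr| = 15 gives two cases:
Case 1: -4x - 5 = 15
  -4x = 20, so x = -5
Case 2: -4x - 5 = -15
  -4x = -10, so x = 5/2

x = -5, x = 5/2


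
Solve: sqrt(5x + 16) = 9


Square both sides: 5x + 16 = 9^2 = 81
5x = 81 - 16 = 65
x = 13
Check: sqrt(5*13 + 16) = sqrt(81) = 9 ✓

x = 13


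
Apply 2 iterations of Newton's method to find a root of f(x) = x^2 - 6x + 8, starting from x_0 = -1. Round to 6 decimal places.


Newton's method: x_(n+1) = x_n - f(x_n)/f'(x_n)
f(x) = x^2 - 6x + 8
f'(x) = 2x - 6

Iteration 1:
  f(-1.000000) = 15.000000
  f'(-1.000000) = -8.000000
  x_1 = -1.000000 - (15.000000)/(-8.000000) = 0.875000

Iteration 2:
  f(0.875000) = 3.515625
  f'(0.875000) = -4.250000
  x_2 = 0.875000 - (3.515625)/(-4.250000) = 1.702206

x_2 = 1.702206


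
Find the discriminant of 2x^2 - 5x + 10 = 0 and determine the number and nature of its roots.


For ax^2 + bx + c = 0, discriminant D = b^2 - 4ac
Here a = 2, b = -5, c = 10
D = (-5)^2 - 4(2)(10) = 25 - 80 = -55

D = -55 < 0
The equation has no real roots (2 complex conjugate roots).

Discriminant = -55, no real roots (2 complex conjugate roots)


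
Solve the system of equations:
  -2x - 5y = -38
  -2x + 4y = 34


Using Cramer's rule:
Determinant D = (-2)(4) - (-2)(-5) = -8 - 10 = -18
Dx = (-38)(4) - (34)(-5) = -152 + 170 = 18
Dy = (-2)(34) - (-2)(-38) = -68 - 76 = -144
x = Dx/D = 18/-18 = -1
y = Dy/D = -144/-18 = 8

x = -1, y = 8


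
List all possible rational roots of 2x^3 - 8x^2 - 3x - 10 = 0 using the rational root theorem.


Rational root theorem: possible roots are ±p/q where:
  p divides the constant term (-10): p ∈ {1, 2, 5, 10}
  q divides the leading coefficient (2): q ∈ {1, 2}

All possible rational roots: -10, -5, -5/2, -2, -1, -1/2, 1/2, 1, 2, 5/2, 5, 10

-10, -5, -5/2, -2, -1, -1/2, 1/2, 1, 2, 5/2, 5, 10


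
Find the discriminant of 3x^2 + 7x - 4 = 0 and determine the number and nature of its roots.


For ax^2 + bx + c = 0, discriminant D = b^2 - 4ac
Here a = 3, b = 7, c = -4
D = (7)^2 - 4(3)(-4) = 49 + 48 = 97

D = 97 > 0 but not a perfect square
The equation has 2 distinct real irrational roots.

Discriminant = 97, 2 distinct real irrational roots


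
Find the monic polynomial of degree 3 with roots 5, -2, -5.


A monic polynomial with roots 5, -2, -5 is:
p(x) = (x - 5)(x + 2)(x + 5)
After multiplying by (x - 5): x - 5
After multiplying by (x + 2): x^2 - 3x - 10
After multiplying by (x + 5): x^3 + 2x^2 - 25x - 50

x^3 + 2x^2 - 25x - 50


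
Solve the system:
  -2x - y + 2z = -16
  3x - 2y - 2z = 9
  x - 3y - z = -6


Using Cramer's rule. Expand each determinant along the first row.
D  = (-2)*[(-2)*(-1) - (-2)*(-3)] - (-1)*[3*(-1) - (-2)*1] + 2*[3*(-3) - (-2)*1]
  = (-2)*(-4) - (-1)*(-1) + 2*(-7) = -7
Dx = (-16)*[(-2)*(-1) - (-2)*(-3)] - (-1)*[9*(-1) - (-2)*(-6)] + 2*[9*(-3) - (-2)*(-6)]
  = (-16)*(-4) - (-1)*(-21) + 2*(-39) = -35
Dy = (-2)*[9*(-1) - (-2)*(-6)] - (-16)*[3*(-1) - (-2)*1] + 2*[3*(-6) - 9*1]
  = (-2)*(-21) - (-16)*(-1) + 2*(-27) = -28
Dz = (-2)*[(-2)*(-6) - 9*(-3)] - (-1)*[3*(-6) - 9*1] + (-16)*[3*(-3) - (-2)*1]
  = (-2)*(39) - (-1)*(-27) + (-16)*(-7) = 7
x = Dx/D = -35/-7 = 5, y = Dy/D = -28/-7 = 4, z = Dz/D = 7/-7 = -1
Check eq1: (-2)(5) + (-1)(4) + (2)(-1) = -16 = -16 ✓
Check eq2: (3)(5) + (-2)(4) + (-2)(-1) = 9 = 9 ✓
Check eq3: (1)(5) + (-3)(4) + (-1)(-1) = -6 = -6 ✓

x = 5, y = 4, z = -1


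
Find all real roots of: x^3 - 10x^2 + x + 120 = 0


Let p(x) = x^3 - 10x^2 + x + 120. By the rational root theorem (leading coefficient 1), any rational root is an integer divisor of 120: try ±1, ±2, ... in turn.
Test x = 1: value = 112 ≠ 0.
Test x = -1: value = 108 ≠ 0.
Test x = 2: value = 90 ≠ 0.
Test x = -2: value = 70 ≠ 0.
Test x = 3: value = 60 ≠ 0.
Test x = -3: value = 0 ✓, so (x + 3) is a factor.
Synthetic division by (x + 3): bring down 1; 1(-3) - 10 = -13; (-13)(-3) + 1 = 40; 40(-3) + 120 = 0 → quotient x^2 - 13x + 40, remainder 0.
Solve the quadratic x^2 - 13x + 40 = 0: discriminant = (-13)^2 - 4(1)(40) = 169 - 160 = 9.
sqrt(9) = 3, so x = (13 ± 3)/2: x = 8 or x = 5.

x = -3, x = 5, x = 8


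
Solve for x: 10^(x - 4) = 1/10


Express both sides with the same base.
1/10 = 10^(-1)
Since the bases match, equate exponents: x - 4 = -1
So x = -1 - (-4) = 3

x = 3


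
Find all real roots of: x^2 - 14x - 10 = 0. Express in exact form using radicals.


Using the quadratic formula: x = (-b ± sqrt(b^2 - 4ac)) / (2a)
Here a = 1, b = -14, c = -10
Discriminant = b^2 - 4ac = (-14)^2 - 4(1)(-10) = 196 + 40 = 236
Since discriminant = 236 > 0, there are two real roots.
x = (14 ± 2*sqrt(59)) / 2
Simplifying: x = 7 ± sqrt(59)
Numerically: x ≈ 14.6811 or x ≈ -0.6811

x = 7 + sqrt(59) or x = 7 - sqrt(59)


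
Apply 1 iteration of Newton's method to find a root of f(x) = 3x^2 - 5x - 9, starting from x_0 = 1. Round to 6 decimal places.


Newton's method: x_(n+1) = x_n - f(x_n)/f'(x_n)
f(x) = 3x^2 - 5x - 9
f'(x) = 6x - 5

Iteration 1:
  f(1.000000) = -11.000000
  f'(1.000000) = 1.000000
  x_1 = 1.000000 - (-11.000000)/(1.000000) = 12.000000

x_1 = 12.000000


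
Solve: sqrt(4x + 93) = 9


Square both sides: 4x + 93 = 9^2 = 81
4x = 81 - 93 = -12
x = -3
Check: sqrt(4*(-3) + 93) = sqrt(81) = 9 ✓

x = -3


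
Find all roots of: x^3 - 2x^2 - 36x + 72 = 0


Let p(x) = x^3 - 2x^2 - 36x + 72. By the rational root theorem (leading coefficient 1), any rational root is an integer divisor of 72: try ±1, ±2, ... in turn.
Test x = 1: value = 35 ≠ 0.
Test x = -1: value = 105 ≠ 0.
Test x = 2: value = 0 ✓, so (x - 2) is a factor.
Synthetic division by (x - 2): bring down 1; 1(2) - 2 = 0; 0(2) - 36 = -36; (-36)(2) + 72 = 0 → quotient x^2 - 36, remainder 0.
Solve the quadratic x^2 - 36 = 0: discriminant = 0^2 - 4(1)(-36) = 0 + 144 = 144.
sqrt(144) = 12, so x = (0 ± 12)/2: x = 6 or x = -6.
Collecting all roots found:

x = -6, x = 2, x = 6


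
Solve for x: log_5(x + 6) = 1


Convert to exponential form: x + 6 = 5^1 = 5
x = 5 - 6 = -1
Check: log_5(-1 + 6) = log_5(5) = log_5(5) = 1 ✓

x = -1


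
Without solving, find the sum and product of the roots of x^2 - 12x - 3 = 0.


By Vieta's formulas for ax^2 + bx + c = 0:
  Sum of roots = -b/a
  Product of roots = c/a

Here a = 1, b = -12, c = -3
Sum = -(-12)/1 = 12
Product = -3/1 = -3

Sum = 12, Product = -3


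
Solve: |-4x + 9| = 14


An absolute value equation |expr| = 14 gives two cases:
Case 1: -4x + 9 = 14
  -4x = 5, so x = -5/4
Case 2: -4x + 9 = -14
  -4x = -23, so x = 23/4

x = -5/4, x = 23/4


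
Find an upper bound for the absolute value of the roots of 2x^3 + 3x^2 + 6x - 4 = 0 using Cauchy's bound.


Cauchy's bound: all roots r satisfy |r| <= 1 + max(|a_i/a_n|) for i = 0,...,n-1
where a_n is the leading coefficient.

Coefficients: [2, 3, 6, -4]
Leading coefficient a_n = 2
Ratios |a_i/a_n|: 3/2, 3, 2
Maximum ratio: 3
Cauchy's bound: |r| <= 1 + 3 = 4

Upper bound = 4
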